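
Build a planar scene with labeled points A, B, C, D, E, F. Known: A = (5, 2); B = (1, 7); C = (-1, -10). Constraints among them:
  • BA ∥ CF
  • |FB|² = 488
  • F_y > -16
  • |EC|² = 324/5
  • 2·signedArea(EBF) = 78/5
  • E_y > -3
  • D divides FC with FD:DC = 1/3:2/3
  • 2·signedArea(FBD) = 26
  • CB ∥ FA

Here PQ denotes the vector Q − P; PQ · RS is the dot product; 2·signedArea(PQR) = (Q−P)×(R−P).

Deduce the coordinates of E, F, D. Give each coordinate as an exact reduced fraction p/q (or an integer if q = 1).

1. F_x = 3  [CB ∥ FA ∩ BA ∥ CF]
2. F_y = -15  [CB ∥ FA ∩ BA ∥ CF]
   → F = (3, -15)
3. D_x = 5/3  [D divides FC with FD:DC = 1/3:2/3]
4. D_y = -40/3  [D divides FC with FD:DC = 1/3:2/3]
   → D = (5/3, -40/3)
5. E_x = 13/5  [line 22·x + 2·y + -258/5 = 0 ∩ |EC|² = 324/5]
6. E_y = -14/5  [line 22·x + 2·y + -258/5 = 0 ∩ |EC|² = 324/5]
   → E = (13/5, -14/5)

D = (5/3, -40/3)
E = (13/5, -14/5)
F = (3, -15)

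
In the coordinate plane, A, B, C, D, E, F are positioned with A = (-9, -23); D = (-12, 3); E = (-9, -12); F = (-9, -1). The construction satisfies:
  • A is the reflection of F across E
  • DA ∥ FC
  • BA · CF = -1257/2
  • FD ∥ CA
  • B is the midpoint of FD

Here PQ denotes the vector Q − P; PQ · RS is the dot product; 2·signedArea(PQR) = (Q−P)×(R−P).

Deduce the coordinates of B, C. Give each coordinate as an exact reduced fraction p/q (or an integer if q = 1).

1. B_x = -21/2  [B is the midpoint of FD]
2. B_y = 1  [B is the midpoint of FD]
   → B = (-21/2, 1)
3. C_x = -6  [FD ∥ CA ∩ DA ∥ FC]
4. C_y = -27  [FD ∥ CA ∩ DA ∥ FC]
   → C = (-6, -27)

B = (-21/2, 1)
C = (-6, -27)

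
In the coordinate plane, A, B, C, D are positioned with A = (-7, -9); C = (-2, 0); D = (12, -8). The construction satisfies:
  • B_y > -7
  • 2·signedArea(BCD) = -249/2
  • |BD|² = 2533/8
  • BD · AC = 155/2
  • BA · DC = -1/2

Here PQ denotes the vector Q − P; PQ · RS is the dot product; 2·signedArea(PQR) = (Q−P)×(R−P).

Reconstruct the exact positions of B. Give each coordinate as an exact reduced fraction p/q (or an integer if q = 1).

1. B_x = -23/4  [BA · DC = -1/2 ∩ 2·signedArea(BCD) = -249/2]
2. B_y = -27/4  [BA · DC = -1/2 ∩ 2·signedArea(BCD) = -249/2]
   → B = (-23/4, -27/4)

B = (-23/4, -27/4)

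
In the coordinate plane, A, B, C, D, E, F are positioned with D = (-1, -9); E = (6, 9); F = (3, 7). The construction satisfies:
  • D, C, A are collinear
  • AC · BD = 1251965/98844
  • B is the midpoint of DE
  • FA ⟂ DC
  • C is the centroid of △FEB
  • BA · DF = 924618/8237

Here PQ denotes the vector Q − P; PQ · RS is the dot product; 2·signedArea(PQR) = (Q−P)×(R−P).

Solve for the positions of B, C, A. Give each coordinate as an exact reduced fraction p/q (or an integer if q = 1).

1. B_x = 5/2  [B is the midpoint of DE]
2. B_y = 0  [B is the midpoint of DE]
   → B = (5/2, 0)
3. C_x = 23/6  [C is the centroid of △FEB]
4. C_y = 16/3  [C is the centroid of △FEB]
   → C = (23/6, 16/3)
5. A_x = 35031/8237  [D, C, A are collinear ∩ FA ⟂ DC]
6. A_y = 54179/8237  [D, C, A are collinear ∩ FA ⟂ DC]
   → A = (35031/8237, 54179/8237)

A = (35031/8237, 54179/8237)
B = (5/2, 0)
C = (23/6, 16/3)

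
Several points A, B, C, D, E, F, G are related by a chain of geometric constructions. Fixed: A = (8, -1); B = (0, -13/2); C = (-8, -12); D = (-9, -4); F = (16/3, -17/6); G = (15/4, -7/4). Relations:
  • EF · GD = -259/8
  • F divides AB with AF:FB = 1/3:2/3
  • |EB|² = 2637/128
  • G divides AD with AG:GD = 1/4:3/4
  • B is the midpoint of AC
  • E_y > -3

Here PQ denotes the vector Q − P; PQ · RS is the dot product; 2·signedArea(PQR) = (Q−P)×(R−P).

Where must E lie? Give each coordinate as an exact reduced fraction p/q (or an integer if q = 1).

1. E_x = 45/16  [line 51/4·x + 9/4·y + -117/4 = 0 ∩ |EB|² = 2637/128]
2. E_y = -47/16  [line 51/4·x + 9/4·y + -117/4 = 0 ∩ |EB|² = 2637/128]
   → E = (45/16, -47/16)

E = (45/16, -47/16)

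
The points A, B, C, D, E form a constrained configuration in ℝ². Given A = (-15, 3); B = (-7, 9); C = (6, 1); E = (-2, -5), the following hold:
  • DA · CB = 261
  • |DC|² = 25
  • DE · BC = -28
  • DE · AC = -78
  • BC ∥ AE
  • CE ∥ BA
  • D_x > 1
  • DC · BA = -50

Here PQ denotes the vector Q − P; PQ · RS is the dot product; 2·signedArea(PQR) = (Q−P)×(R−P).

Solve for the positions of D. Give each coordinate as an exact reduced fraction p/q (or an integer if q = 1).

1. D_x = 2  [DE · AC = -78 ∩ DC · BA = -50]
2. D_y = -2  [DE · AC = -78 ∩ DC · BA = -50]
   → D = (2, -2)

D = (2, -2)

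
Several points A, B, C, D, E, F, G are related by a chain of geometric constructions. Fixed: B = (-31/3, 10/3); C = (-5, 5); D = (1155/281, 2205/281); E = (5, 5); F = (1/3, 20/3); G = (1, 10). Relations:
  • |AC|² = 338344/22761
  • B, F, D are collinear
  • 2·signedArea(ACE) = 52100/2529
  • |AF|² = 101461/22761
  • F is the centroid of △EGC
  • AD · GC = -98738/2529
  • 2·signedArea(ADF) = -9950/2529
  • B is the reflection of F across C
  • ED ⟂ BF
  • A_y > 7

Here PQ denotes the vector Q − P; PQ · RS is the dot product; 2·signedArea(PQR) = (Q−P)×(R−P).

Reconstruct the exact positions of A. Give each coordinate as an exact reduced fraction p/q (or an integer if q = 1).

A = (-4403/2529, 17855/2529)

1. A_x = -4403/2529  [2·signedArea(ADF) = -9950/2529 ∩ 2·signedArea(ACE) = 52100/2529]
2. A_y = 17855/2529  [2·signedArea(ADF) = -9950/2529 ∩ 2·signedArea(ACE) = 52100/2529]
   → A = (-4403/2529, 17855/2529)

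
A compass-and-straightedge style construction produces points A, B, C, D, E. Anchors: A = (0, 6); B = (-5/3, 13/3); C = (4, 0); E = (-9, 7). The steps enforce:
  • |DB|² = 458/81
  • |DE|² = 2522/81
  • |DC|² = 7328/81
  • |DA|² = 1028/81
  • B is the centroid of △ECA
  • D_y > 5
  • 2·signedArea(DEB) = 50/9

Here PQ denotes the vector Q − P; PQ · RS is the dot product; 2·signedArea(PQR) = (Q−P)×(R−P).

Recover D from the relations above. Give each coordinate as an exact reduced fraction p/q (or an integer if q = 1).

1. D_x = -32/9  [line 8/3·x + 22/3·y + -296/9 = 0 ∩ |DC|² = 7328/81]
2. D_y = 52/9  [line 8/3·x + 22/3·y + -296/9 = 0 ∩ |DC|² = 7328/81]
   → D = (-32/9, 52/9)

D = (-32/9, 52/9)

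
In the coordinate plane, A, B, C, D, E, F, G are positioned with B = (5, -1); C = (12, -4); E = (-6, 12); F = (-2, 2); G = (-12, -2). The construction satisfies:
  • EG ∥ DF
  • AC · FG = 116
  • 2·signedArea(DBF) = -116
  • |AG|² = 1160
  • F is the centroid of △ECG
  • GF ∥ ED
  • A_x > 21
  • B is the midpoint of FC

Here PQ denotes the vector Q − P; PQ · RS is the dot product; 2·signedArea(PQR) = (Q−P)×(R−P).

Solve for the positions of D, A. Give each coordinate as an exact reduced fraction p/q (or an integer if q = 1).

A = (22, 0)
D = (4, 16)

1. D_x = 4  [EG ∥ DF ∩ GF ∥ ED]
2. D_y = 16  [EG ∥ DF ∩ GF ∥ ED]
   → D = (4, 16)
3. A_x = 22  [line 10·x + 4·y + -220 = 0 ∩ |AG|² = 1160]
4. A_y = 0  [line 10·x + 4·y + -220 = 0 ∩ |AG|² = 1160]
   → A = (22, 0)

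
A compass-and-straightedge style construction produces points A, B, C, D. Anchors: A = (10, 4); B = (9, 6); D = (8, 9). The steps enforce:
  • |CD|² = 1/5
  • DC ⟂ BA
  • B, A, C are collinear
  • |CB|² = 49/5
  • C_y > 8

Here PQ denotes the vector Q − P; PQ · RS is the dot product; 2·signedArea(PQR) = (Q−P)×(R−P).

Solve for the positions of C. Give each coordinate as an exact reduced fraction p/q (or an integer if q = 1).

C = (38/5, 44/5)

1. C_x = 38/5  [B, A, C are collinear ∩ DC ⟂ BA]
2. C_y = 44/5  [B, A, C are collinear ∩ DC ⟂ BA]
   → C = (38/5, 44/5)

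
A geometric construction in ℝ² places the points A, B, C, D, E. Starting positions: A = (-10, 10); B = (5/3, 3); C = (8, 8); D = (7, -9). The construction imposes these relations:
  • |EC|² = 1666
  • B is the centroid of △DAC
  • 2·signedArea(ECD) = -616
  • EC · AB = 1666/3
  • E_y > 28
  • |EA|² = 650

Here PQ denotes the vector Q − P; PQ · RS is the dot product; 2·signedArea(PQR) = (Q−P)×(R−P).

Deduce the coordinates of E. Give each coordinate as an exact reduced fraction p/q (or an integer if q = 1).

1. E_x = -27  [2·signedArea(ECD) = -616 ∩ EC · AB = 1666/3]
2. E_y = 29  [2·signedArea(ECD) = -616 ∩ EC · AB = 1666/3]
   → E = (-27, 29)

E = (-27, 29)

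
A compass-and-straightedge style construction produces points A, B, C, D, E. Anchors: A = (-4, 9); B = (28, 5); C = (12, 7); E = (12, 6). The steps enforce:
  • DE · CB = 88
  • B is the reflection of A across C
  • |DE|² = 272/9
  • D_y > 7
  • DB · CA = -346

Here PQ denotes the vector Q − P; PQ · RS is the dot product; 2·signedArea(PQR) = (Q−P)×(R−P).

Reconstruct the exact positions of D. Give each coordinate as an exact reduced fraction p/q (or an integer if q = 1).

1. D_x = 20/3  [line 16·x + -2·y + -92 = 0 ∩ |DE|² = 272/9]
2. D_y = 22/3  [line 16·x + -2·y + -92 = 0 ∩ |DE|² = 272/9]
   → D = (20/3, 22/3)

D = (20/3, 22/3)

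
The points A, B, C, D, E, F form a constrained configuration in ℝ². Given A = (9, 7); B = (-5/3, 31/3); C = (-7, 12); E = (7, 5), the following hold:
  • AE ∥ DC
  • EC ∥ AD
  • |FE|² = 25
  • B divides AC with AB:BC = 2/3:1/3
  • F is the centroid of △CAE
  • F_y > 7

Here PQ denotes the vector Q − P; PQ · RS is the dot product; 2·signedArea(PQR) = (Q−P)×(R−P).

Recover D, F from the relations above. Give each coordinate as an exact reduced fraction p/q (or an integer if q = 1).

D = (-5, 14)
F = (3, 8)

1. D_x = -5  [AE ∥ DC ∩ EC ∥ AD]
2. D_y = 14  [AE ∥ DC ∩ EC ∥ AD]
   → D = (-5, 14)
3. F_x = 3  [F is the centroid of △CAE]
4. F_y = 8  [F is the centroid of △CAE]
   → F = (3, 8)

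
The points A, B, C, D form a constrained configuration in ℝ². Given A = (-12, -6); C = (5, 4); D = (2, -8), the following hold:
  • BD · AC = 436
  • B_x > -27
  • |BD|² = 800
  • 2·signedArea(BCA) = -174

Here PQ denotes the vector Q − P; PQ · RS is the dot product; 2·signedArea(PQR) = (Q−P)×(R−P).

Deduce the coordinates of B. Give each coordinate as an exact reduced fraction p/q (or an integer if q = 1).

B = (-26, -4)

1. B_x = -26  [2·signedArea(BCA) = -174 ∩ BD · AC = 436]
2. B_y = -4  [2·signedArea(BCA) = -174 ∩ BD · AC = 436]
   → B = (-26, -4)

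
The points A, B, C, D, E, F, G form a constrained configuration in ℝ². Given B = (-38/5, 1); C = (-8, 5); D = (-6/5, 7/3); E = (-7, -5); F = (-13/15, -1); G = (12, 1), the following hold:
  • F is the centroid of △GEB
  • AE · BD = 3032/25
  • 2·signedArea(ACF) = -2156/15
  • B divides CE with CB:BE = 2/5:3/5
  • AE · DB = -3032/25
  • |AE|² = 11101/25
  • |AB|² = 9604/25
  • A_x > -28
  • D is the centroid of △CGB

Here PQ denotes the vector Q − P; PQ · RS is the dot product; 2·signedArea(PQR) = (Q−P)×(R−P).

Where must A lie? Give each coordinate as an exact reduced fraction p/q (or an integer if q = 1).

A = (-136/5, 1)

1. A_x = -136/5  [AE · BD = 3032/25 ∩ 2·signedArea(ACF) = -2156/15]
2. A_y = 1  [AE · BD = 3032/25 ∩ 2·signedArea(ACF) = -2156/15]
   → A = (-136/5, 1)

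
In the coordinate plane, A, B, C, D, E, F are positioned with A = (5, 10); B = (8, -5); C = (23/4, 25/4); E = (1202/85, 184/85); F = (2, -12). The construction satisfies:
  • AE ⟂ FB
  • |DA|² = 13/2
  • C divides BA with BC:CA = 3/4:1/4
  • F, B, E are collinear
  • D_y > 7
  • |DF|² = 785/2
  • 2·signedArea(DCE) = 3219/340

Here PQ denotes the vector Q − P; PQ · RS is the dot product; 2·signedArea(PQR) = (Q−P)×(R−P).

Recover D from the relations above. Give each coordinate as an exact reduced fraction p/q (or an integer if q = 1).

1. D_x = 11/2  [line 1389/340·x + 2853/340·y + -29037/340 = 0 ∩ |DF|² = 785/2]
2. D_y = 15/2  [line 1389/340·x + 2853/340·y + -29037/340 = 0 ∩ |DF|² = 785/2]
   → D = (11/2, 15/2)

D = (11/2, 15/2)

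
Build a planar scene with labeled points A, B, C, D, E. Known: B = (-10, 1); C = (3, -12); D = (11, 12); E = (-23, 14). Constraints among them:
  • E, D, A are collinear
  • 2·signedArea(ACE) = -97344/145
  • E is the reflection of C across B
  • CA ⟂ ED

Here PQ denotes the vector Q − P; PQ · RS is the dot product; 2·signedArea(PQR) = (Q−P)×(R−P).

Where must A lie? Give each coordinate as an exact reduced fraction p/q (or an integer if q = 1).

1. A_x = 643/145  [E, D, A are collinear ∩ CA ⟂ ED]
2. A_y = 1796/145  [E, D, A are collinear ∩ CA ⟂ ED]
   → A = (643/145, 1796/145)

A = (643/145, 1796/145)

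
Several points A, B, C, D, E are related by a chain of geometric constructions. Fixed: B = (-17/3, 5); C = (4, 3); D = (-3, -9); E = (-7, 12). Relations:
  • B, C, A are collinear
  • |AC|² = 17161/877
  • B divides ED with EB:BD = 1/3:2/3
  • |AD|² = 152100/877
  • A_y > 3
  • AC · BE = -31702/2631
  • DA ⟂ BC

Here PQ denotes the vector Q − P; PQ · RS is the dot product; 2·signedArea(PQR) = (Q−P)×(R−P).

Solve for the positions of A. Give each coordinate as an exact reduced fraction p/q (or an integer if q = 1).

1. A_x = -291/877  [B, C, A are collinear ∩ DA ⟂ BC]
2. A_y = 3417/877  [B, C, A are collinear ∩ DA ⟂ BC]
   → A = (-291/877, 3417/877)

A = (-291/877, 3417/877)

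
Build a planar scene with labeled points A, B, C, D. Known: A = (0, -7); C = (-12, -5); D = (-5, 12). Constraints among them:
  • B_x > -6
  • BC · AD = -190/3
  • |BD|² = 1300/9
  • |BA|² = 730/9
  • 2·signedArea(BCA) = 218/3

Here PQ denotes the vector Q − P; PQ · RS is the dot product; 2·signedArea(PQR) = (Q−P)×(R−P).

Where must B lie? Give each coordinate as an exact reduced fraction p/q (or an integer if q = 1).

B = (-17/3, 0)

1. B_x = -17/3  [2·signedArea(BCA) = 218/3 ∩ BC · AD = -190/3]
2. B_y = 0  [2·signedArea(BCA) = 218/3 ∩ BC · AD = -190/3]
   → B = (-17/3, 0)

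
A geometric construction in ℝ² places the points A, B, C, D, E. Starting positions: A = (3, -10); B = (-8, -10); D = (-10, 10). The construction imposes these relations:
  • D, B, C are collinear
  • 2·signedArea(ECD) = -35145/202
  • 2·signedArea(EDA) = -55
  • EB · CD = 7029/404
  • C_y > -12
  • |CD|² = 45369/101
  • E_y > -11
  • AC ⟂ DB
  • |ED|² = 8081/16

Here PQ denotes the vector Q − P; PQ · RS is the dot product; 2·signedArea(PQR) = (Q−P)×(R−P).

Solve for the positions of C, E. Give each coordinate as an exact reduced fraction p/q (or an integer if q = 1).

1. C_x = -797/101  [D, B, C are collinear ∩ AC ⟂ DB]
2. C_y = -1120/101  [D, B, C are collinear ∩ AC ⟂ DB]
   → C = (-797/101, -1120/101)
3. E_x = 1/4  [2·signedArea(EDA) = -55 ∩ 2·signedArea(ECD) = -35145/202]
4. E_y = -10  [2·signedArea(EDA) = -55 ∩ 2·signedArea(ECD) = -35145/202]
   → E = (1/4, -10)

C = (-797/101, -1120/101)
E = (1/4, -10)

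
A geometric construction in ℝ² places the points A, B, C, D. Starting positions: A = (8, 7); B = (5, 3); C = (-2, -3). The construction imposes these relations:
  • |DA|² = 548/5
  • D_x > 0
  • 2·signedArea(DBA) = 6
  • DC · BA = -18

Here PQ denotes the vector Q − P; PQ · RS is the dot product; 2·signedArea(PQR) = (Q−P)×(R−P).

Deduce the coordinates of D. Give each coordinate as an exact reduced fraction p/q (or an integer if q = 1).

1. D_x = 4/5  [DC · BA = -18 ∩ 2·signedArea(DBA) = 6]
2. D_y = -3/5  [DC · BA = -18 ∩ 2·signedArea(DBA) = 6]
   → D = (4/5, -3/5)

D = (4/5, -3/5)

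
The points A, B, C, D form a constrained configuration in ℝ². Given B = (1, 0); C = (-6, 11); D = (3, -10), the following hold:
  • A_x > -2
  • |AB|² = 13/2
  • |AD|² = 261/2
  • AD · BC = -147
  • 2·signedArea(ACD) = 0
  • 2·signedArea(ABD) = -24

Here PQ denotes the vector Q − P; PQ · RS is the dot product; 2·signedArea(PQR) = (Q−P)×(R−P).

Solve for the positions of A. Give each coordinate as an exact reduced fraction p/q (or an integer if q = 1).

1. A_x = -3/2  [2·signedArea(ACD) = 0 ∩ 2·signedArea(ABD) = -24]
2. A_y = 1/2  [2·signedArea(ACD) = 0 ∩ 2·signedArea(ABD) = -24]
   → A = (-3/2, 1/2)

A = (-3/2, 1/2)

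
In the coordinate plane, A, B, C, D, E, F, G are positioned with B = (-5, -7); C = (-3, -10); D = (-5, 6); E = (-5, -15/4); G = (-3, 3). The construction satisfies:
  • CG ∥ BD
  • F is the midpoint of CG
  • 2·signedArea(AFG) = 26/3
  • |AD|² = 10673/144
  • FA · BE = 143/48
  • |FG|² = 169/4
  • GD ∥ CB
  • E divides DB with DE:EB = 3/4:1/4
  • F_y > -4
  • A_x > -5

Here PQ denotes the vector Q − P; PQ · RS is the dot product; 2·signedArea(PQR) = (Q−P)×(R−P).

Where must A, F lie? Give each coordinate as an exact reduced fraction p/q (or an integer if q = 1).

1. F_x = -3  [F is the midpoint of CG]
2. F_y = -7/2  [F is the midpoint of CG]
   → F = (-3, -7/2)
3. A_x = -13/3  [2·signedArea(AFG) = 26/3 ∩ FA · BE = 143/48]
4. A_y = -31/12  [2·signedArea(AFG) = 26/3 ∩ FA · BE = 143/48]
   → A = (-13/3, -31/12)

A = (-13/3, -31/12)
F = (-3, -7/2)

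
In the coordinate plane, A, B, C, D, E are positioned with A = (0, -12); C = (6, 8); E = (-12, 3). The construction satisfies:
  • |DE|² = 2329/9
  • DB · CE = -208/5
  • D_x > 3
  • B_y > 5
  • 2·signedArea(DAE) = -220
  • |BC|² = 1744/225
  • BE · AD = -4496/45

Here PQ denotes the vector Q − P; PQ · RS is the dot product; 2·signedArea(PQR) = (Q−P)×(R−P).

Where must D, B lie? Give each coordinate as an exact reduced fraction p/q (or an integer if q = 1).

B = (26/5, 16/3)
D = (4, 4/3)

1. D_x = 4  [line -15·x + -12·y + 76 = 0 ∩ |DE|² = 2329/9]
2. D_y = 4/3  [line -15·x + -12·y + 76 = 0 ∩ |DE|² = 2329/9]
   → D = (4, 4/3)
3. B_x = 26/5  [BE · AD = -4496/45 ∩ DB · CE = -208/5]
4. B_y = 16/3  [BE · AD = -4496/45 ∩ DB · CE = -208/5]
   → B = (26/5, 16/3)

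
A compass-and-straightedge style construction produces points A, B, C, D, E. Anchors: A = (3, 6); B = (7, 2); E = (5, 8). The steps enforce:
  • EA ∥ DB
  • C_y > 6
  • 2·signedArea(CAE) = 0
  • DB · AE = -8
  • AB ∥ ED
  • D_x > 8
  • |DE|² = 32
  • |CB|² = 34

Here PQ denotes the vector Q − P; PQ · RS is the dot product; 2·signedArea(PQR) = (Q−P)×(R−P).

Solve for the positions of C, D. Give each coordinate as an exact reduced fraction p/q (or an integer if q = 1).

C = (4, 7)
D = (9, 4)

1. C_x = 4  [line -2·x + 2·y + -6 = 0 ∩ |CB|² = 34]
2. C_y = 7  [line -2·x + 2·y + -6 = 0 ∩ |CB|² = 34]
   → C = (4, 7)
3. D_x = 9  [EA ∥ DB ∩ AB ∥ ED]
4. D_y = 4  [EA ∥ DB ∩ AB ∥ ED]
   → D = (9, 4)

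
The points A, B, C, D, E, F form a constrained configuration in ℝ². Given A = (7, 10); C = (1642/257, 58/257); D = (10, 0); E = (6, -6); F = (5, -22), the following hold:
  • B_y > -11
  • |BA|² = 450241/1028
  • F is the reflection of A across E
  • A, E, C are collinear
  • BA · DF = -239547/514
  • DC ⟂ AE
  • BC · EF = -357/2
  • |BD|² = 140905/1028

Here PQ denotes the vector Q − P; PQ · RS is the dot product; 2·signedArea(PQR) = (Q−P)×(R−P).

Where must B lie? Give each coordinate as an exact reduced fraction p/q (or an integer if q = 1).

B = (2927/514, -2798/257)

1. B_x = 2927/514  [BC · EF = -357/2 ∩ BA · DF = -239547/514]
2. B_y = -2798/257  [BC · EF = -357/2 ∩ BA · DF = -239547/514]
   → B = (2927/514, -2798/257)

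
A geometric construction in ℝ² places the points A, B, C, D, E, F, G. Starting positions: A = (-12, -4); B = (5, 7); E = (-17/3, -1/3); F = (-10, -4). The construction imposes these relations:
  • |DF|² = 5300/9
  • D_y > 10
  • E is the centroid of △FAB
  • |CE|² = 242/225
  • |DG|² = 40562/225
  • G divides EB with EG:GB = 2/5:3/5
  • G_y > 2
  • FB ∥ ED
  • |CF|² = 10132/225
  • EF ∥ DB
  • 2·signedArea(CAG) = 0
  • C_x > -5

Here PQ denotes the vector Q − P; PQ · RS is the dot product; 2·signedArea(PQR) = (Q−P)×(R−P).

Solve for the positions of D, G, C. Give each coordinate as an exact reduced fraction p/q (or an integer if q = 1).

1. D_x = 28/3  [EF ∥ DB ∩ FB ∥ ED]
2. D_y = 32/3  [EF ∥ DB ∩ FB ∥ ED]
   → D = (28/3, 32/3)
3. G_x = -7/5  [G divides EB with EG:GB = 2/5:3/5]
4. G_y = 13/5  [G divides EB with EG:GB = 2/5:3/5]
   → G = (-7/5, 13/5)
5. C_x = -74/15  [line -33/5·x + 53/5·y + -184/5 = 0 ∩ |CF|² = 10132/225]
6. C_y = 2/5  [line -33/5·x + 53/5·y + -184/5 = 0 ∩ |CF|² = 10132/225]
   → C = (-74/15, 2/5)

C = (-74/15, 2/5)
D = (28/3, 32/3)
G = (-7/5, 13/5)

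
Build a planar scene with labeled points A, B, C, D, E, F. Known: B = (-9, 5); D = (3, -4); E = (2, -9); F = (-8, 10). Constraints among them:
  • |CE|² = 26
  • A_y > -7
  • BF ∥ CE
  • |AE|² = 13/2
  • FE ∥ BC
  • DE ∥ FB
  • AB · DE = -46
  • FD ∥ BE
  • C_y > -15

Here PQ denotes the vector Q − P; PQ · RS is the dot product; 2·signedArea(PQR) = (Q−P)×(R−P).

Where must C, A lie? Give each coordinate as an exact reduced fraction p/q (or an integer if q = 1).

A = (5/2, -13/2)
C = (1, -14)

1. C_x = 1  [BF ∥ CE ∩ FE ∥ BC]
2. C_y = -14  [BF ∥ CE ∩ FE ∥ BC]
   → C = (1, -14)
3. A_x = 5/2  [line 1·x + 5·y + 30 = 0 ∩ |AE|² = 13/2]
4. A_y = -13/2  [line 1·x + 5·y + 30 = 0 ∩ |AE|² = 13/2]
   → A = (5/2, -13/2)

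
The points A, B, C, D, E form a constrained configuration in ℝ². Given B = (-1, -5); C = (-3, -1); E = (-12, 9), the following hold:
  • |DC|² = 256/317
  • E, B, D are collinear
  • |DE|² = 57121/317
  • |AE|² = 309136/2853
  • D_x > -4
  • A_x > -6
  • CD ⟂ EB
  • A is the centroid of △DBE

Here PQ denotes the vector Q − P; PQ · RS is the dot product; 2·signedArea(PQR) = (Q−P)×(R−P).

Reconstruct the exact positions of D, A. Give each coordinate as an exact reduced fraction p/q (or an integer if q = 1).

A = (-5296/951, 775/951)
D = (-1175/317, -493/317)

1. D_x = -1175/317  [E, B, D are collinear ∩ CD ⟂ EB]
2. D_y = -493/317  [E, B, D are collinear ∩ CD ⟂ EB]
   → D = (-1175/317, -493/317)
3. A_x = -5296/951  [A is the centroid of △DBE]
4. A_y = 775/951  [A is the centroid of △DBE]
   → A = (-5296/951, 775/951)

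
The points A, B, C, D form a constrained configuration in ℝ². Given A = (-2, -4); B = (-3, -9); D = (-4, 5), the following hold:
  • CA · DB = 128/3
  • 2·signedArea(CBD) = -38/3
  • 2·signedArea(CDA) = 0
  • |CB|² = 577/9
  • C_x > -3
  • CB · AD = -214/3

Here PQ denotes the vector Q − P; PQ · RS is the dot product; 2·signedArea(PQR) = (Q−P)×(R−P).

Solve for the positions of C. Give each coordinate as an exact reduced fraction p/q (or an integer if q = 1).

1. C_x = -8/3  [2·signedArea(CDA) = 0 ∩ 2·signedArea(CBD) = -38/3]
2. C_y = -1  [2·signedArea(CDA) = 0 ∩ 2·signedArea(CBD) = -38/3]
   → C = (-8/3, -1)

C = (-8/3, -1)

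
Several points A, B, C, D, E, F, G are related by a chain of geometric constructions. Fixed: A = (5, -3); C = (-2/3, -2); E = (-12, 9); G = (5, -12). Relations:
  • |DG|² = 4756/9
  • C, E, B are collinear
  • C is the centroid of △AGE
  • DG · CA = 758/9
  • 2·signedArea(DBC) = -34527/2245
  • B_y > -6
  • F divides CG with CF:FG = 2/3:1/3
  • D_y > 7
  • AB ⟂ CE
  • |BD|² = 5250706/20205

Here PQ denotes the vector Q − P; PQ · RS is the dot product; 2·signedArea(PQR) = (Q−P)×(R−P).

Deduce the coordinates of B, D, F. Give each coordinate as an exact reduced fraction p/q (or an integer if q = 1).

1. B_x = 6176/2245  [C, E, B are collinear ∩ AB ⟂ CE]
2. B_y = -11937/2245  [C, E, B are collinear ∩ AB ⟂ CE]
   → B = (6176/2245, -11937/2245)
3. D_x = -19/3  [DG · CA = 758/9 ∩ 2·signedArea(DBC) = -34527/2245]
4. D_y = 8  [DG · CA = 758/9 ∩ 2·signedArea(DBC) = -34527/2245]
   → D = (-19/3, 8)
5. F_x = 28/9  [F divides CG with CF:FG = 2/3:1/3]
6. F_y = -26/3  [F divides CG with CF:FG = 2/3:1/3]
   → F = (28/9, -26/3)

B = (6176/2245, -11937/2245)
D = (-19/3, 8)
F = (28/9, -26/3)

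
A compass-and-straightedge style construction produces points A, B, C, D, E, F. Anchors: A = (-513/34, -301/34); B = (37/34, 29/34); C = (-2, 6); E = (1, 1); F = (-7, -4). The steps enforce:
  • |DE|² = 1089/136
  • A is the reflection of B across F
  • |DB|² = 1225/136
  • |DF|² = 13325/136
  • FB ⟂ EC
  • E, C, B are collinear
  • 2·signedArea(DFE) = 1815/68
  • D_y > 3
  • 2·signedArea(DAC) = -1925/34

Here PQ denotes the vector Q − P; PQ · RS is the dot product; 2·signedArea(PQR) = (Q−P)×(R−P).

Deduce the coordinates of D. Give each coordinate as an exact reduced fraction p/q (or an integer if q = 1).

1. D_x = -31/68  [2·signedArea(DFE) = 1815/68 ∩ 2·signedArea(DAC) = -1925/34]
2. D_y = 233/68  [2·signedArea(DFE) = 1815/68 ∩ 2·signedArea(DAC) = -1925/34]
   → D = (-31/68, 233/68)

D = (-31/68, 233/68)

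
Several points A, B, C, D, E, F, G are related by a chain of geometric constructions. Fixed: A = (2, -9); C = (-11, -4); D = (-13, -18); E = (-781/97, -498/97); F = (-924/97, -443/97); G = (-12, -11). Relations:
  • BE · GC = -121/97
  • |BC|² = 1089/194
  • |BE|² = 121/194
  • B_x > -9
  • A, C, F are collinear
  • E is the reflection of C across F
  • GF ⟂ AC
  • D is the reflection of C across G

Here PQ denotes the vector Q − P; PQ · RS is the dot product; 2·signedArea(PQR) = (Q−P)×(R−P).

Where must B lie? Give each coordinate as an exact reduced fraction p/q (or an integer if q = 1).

B = (-1705/194, -941/194)

1. B_x = -1705/194  [line -1·x + -7·y + -4146/97 = 0 ∩ |BC|² = 1089/194]
2. B_y = -941/194  [line -1·x + -7·y + -4146/97 = 0 ∩ |BC|² = 1089/194]
   → B = (-1705/194, -941/194)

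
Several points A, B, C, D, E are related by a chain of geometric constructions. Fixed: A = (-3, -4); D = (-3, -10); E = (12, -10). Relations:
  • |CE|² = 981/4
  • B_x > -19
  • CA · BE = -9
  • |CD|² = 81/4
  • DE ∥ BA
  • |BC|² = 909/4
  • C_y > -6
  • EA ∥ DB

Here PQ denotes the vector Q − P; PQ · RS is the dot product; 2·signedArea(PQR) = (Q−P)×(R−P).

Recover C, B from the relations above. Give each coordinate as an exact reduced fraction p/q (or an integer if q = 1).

1. B_x = -18  [DE ∥ BA ∩ EA ∥ DB]
2. B_y = -4  [DE ∥ BA ∩ EA ∥ DB]
   → B = (-18, -4)
3. C_x = -3  [line -30·x + 6·y + -57 = 0 ∩ |CE|² = 981/4]
4. C_y = -11/2  [line -30·x + 6·y + -57 = 0 ∩ |CE|² = 981/4]
   → C = (-3, -11/2)

B = (-18, -4)
C = (-3, -11/2)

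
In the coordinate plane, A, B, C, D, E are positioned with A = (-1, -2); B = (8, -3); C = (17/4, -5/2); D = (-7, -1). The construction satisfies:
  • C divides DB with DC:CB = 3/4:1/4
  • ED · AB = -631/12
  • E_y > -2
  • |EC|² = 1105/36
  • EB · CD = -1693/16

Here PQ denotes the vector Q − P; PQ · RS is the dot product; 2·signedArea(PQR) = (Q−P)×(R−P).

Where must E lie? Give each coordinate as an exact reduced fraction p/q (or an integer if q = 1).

E = (-5/4, -11/6)

1. E_x = -5/4  [ED · AB = -631/12 ∩ EB · CD = -1693/16]
2. E_y = -11/6  [ED · AB = -631/12 ∩ EB · CD = -1693/16]
   → E = (-5/4, -11/6)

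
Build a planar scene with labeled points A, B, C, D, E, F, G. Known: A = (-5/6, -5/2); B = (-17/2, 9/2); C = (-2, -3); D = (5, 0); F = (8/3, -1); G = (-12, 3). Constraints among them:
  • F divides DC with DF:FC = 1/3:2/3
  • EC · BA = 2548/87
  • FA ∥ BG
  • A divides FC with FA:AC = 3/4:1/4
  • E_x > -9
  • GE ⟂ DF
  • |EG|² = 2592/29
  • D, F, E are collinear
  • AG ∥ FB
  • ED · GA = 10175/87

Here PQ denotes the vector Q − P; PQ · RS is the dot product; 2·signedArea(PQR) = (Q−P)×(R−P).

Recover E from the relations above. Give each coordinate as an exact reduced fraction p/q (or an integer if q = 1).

E = (-240/29, -165/29)

1. E_x = -240/29  [D, F, E are collinear ∩ GE ⟂ DF]
2. E_y = -165/29  [D, F, E are collinear ∩ GE ⟂ DF]
   → E = (-240/29, -165/29)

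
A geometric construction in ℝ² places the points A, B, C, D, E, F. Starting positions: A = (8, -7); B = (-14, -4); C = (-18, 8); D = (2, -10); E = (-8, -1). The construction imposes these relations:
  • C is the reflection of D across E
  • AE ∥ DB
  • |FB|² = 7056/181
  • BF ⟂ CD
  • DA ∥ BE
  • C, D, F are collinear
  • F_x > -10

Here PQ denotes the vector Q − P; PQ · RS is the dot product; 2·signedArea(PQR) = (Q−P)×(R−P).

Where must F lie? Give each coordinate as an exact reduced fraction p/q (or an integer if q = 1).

1. F_x = -1778/181  [C, D, F are collinear ∩ BF ⟂ CD]
2. F_y = 116/181  [C, D, F are collinear ∩ BF ⟂ CD]
   → F = (-1778/181, 116/181)

F = (-1778/181, 116/181)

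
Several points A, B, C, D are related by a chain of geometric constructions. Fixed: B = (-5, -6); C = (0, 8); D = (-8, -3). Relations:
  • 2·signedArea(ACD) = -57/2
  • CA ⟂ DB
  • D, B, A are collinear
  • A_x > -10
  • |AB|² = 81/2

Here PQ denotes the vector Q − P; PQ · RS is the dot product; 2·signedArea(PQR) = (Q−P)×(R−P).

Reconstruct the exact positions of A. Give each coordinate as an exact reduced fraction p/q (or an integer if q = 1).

1. A_x = -19/2  [D, B, A are collinear ∩ CA ⟂ DB]
2. A_y = -3/2  [D, B, A are collinear ∩ CA ⟂ DB]
   → A = (-19/2, -3/2)

A = (-19/2, -3/2)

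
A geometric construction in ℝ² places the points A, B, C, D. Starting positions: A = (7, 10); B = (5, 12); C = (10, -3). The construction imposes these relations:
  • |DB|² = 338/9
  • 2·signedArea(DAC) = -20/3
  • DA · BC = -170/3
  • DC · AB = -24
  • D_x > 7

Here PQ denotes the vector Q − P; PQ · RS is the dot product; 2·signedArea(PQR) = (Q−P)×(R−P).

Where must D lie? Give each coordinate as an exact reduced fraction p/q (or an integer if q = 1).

D = (22/3, 19/3)

1. D_x = 22/3  [DC · AB = -24 ∩ DA · BC = -170/3]
2. D_y = 19/3  [DC · AB = -24 ∩ DA · BC = -170/3]
   → D = (22/3, 19/3)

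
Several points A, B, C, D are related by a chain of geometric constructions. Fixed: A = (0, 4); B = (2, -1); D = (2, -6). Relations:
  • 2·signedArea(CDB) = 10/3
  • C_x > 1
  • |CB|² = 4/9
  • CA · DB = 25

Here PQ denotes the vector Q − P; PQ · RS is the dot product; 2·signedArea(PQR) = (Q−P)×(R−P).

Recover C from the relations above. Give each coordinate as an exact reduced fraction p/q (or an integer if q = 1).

C = (4/3, -1)

1. C_x = 4/3  [2·signedArea(CDB) = 10/3 ∩ CA · DB = 25]
2. C_y = -1  [2·signedArea(CDB) = 10/3 ∩ CA · DB = 25]
   → C = (4/3, -1)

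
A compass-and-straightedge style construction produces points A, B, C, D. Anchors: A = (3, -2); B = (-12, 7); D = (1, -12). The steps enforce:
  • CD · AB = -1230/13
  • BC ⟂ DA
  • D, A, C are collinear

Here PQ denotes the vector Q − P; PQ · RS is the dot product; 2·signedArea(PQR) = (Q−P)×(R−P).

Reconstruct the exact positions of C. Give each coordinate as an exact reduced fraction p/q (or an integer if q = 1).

1. C_x = 54/13  [D, A, C are collinear ∩ BC ⟂ DA]
2. C_y = 49/13  [D, A, C are collinear ∩ BC ⟂ DA]
   → C = (54/13, 49/13)

C = (54/13, 49/13)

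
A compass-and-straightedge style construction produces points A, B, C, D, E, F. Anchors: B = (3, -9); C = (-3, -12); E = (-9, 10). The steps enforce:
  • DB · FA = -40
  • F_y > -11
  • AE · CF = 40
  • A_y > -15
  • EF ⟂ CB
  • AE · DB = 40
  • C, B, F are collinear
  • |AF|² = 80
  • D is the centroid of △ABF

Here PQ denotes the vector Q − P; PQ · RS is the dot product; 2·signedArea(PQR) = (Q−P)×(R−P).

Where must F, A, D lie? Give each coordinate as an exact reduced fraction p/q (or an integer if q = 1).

A = (-7, -14)
D = (-1, -11)
F = (1, -10)

1. F_x = 1  [C, B, F are collinear ∩ EF ⟂ CB]
2. F_y = -10  [C, B, F are collinear ∩ EF ⟂ CB]
   → F = (1, -10)
3. A_x = -7  [line -4·x + -2·y + -56 = 0 ∩ |AF|² = 80]
4. A_y = -14  [line -4·x + -2·y + -56 = 0 ∩ |AF|² = 80]
   → A = (-7, -14)
5. D_x = -1  [AE · DB = 40 ∩ D is the centroid of △ABF]
6. D_y = -11  [AE · DB = 40 ∩ D is the centroid of △ABF]
   → D = (-1, -11)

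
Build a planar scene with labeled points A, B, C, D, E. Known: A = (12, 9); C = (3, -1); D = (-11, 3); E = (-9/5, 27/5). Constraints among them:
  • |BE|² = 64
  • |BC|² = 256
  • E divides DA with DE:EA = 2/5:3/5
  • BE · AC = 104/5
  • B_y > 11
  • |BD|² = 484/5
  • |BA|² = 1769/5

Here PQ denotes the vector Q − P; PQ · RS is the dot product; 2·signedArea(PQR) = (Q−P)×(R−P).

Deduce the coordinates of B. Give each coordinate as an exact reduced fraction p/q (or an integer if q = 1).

1. B_x = -33/5  [line 9·x + 10·y + -293/5 = 0 ∩ |BC|² = 256]
2. B_y = 59/5  [line 9·x + 10·y + -293/5 = 0 ∩ |BC|² = 256]
   → B = (-33/5, 59/5)

B = (-33/5, 59/5)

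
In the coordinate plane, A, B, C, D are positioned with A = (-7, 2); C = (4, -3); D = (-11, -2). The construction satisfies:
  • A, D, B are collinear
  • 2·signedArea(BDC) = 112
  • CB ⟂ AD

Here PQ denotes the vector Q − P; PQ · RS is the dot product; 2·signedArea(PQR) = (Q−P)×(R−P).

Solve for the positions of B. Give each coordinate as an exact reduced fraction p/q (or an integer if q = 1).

1. B_x = -4  [A, D, B are collinear ∩ CB ⟂ AD]
2. B_y = 5  [A, D, B are collinear ∩ CB ⟂ AD]
   → B = (-4, 5)

B = (-4, 5)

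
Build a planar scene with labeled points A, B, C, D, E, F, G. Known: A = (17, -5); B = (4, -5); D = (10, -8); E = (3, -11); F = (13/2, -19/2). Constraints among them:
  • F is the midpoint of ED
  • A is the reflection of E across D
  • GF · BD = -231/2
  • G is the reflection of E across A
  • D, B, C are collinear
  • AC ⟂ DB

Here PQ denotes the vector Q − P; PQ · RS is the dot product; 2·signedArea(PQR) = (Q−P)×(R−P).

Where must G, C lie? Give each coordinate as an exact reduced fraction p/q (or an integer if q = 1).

C = (72/5, -51/5)
G = (31, 1)

1. G_x = 31  [G is the reflection of E across A]
2. G_y = 1  [G is the reflection of E across A]
   → G = (31, 1)
3. C_x = 72/5  [D, B, C are collinear ∩ AC ⟂ DB]
4. C_y = -51/5  [D, B, C are collinear ∩ AC ⟂ DB]
   → C = (72/5, -51/5)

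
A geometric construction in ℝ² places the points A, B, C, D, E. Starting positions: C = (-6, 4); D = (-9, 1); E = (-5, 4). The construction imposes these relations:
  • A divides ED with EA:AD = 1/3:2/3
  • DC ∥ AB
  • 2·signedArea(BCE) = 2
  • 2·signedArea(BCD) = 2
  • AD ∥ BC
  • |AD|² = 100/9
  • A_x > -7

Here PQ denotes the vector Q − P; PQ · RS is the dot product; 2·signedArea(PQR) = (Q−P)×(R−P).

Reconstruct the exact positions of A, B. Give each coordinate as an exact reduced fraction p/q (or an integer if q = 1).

A = (-19/3, 3)
B = (-10/3, 6)

1. A_x = -19/3  [A divides ED with EA:AD = 1/3:2/3]
2. A_y = 3  [A divides ED with EA:AD = 1/3:2/3]
   → A = (-19/3, 3)
3. B_x = -10/3  [AD ∥ BC ∩ DC ∥ AB]
4. B_y = 6  [AD ∥ BC ∩ DC ∥ AB]
   → B = (-10/3, 6)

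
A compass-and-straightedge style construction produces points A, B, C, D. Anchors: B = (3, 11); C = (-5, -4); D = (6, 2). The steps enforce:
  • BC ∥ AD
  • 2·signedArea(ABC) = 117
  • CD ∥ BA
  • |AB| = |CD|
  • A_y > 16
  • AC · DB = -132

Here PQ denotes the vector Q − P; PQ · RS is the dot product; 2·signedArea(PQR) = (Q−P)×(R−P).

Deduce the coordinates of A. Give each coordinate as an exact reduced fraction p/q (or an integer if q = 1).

1. A_x = 14  [BC ∥ AD ∩ CD ∥ BA]
2. A_y = 17  [BC ∥ AD ∩ CD ∥ BA]
   → A = (14, 17)

A = (14, 17)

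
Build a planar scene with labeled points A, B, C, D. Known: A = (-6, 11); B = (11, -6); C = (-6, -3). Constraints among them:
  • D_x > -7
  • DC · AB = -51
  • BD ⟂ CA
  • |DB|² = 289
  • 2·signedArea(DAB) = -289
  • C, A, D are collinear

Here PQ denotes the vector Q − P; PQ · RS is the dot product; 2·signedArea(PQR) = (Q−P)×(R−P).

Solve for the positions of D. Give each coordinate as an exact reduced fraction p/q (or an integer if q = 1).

D = (-6, -6)

1. D_x = -6  [C, A, D are collinear ∩ BD ⟂ CA]
2. D_y = -6  [C, A, D are collinear ∩ BD ⟂ CA]
   → D = (-6, -6)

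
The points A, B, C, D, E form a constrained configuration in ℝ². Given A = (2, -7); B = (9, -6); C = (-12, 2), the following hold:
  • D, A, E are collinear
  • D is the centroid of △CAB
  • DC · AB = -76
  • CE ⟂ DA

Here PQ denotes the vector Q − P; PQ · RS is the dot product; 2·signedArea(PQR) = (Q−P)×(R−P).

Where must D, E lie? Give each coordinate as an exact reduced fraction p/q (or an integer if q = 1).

D = (-1/3, -11/3)
E = (-1018/149, 837/149)

1. D_x = -1/3  [D is the centroid of △CAB]
2. D_y = -11/3  [D is the centroid of △CAB]
   → D = (-1/3, -11/3)
3. E_x = -1018/149  [D, A, E are collinear ∩ CE ⟂ DA]
4. E_y = 837/149  [D, A, E are collinear ∩ CE ⟂ DA]
   → E = (-1018/149, 837/149)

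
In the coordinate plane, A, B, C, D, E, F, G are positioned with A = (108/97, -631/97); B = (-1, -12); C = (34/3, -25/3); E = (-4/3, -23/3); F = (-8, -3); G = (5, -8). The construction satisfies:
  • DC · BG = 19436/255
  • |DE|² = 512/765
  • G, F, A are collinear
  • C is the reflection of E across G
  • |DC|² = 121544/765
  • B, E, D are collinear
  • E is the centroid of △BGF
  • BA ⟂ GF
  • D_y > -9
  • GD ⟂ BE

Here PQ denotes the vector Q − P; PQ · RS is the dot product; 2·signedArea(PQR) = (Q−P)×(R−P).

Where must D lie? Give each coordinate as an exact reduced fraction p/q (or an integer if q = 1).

1. D_x = -108/85  [B, E, D are collinear ∩ GD ⟂ BE]
2. D_y = -721/85  [B, E, D are collinear ∩ GD ⟂ BE]
   → D = (-108/85, -721/85)

D = (-108/85, -721/85)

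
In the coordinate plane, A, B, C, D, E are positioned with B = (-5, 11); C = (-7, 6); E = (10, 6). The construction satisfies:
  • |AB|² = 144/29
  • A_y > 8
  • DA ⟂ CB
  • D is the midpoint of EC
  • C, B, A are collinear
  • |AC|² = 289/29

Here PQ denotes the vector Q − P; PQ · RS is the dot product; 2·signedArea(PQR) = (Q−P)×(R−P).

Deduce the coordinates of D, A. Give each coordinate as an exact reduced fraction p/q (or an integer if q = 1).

A = (-169/29, 259/29)
D = (3/2, 6)

1. D_x = 3/2  [D is the midpoint of EC]
2. D_y = 6  [D is the midpoint of EC]
   → D = (3/2, 6)
3. A_x = -169/29  [C, B, A are collinear ∩ DA ⟂ CB]
4. A_y = 259/29  [C, B, A are collinear ∩ DA ⟂ CB]
   → A = (-169/29, 259/29)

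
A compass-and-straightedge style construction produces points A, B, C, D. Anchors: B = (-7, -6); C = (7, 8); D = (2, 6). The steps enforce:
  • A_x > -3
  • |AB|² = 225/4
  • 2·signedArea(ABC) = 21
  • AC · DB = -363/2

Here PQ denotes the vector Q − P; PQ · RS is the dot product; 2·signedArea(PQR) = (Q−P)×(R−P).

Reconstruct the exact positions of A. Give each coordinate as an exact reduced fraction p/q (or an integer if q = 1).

1. A_x = -5/2  [2·signedArea(ABC) = 21 ∩ AC · DB = -363/2]
2. A_y = 0  [2·signedArea(ABC) = 21 ∩ AC · DB = -363/2]
   → A = (-5/2, 0)

A = (-5/2, 0)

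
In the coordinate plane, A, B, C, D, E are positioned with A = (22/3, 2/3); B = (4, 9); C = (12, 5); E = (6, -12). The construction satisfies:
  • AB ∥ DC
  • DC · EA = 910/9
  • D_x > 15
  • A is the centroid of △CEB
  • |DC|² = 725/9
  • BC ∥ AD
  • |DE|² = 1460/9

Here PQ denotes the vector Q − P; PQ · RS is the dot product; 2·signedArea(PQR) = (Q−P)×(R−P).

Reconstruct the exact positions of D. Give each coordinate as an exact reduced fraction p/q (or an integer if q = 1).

1. D_x = 46/3  [AB ∥ DC ∩ BC ∥ AD]
2. D_y = -10/3  [AB ∥ DC ∩ BC ∥ AD]
   → D = (46/3, -10/3)

D = (46/3, -10/3)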